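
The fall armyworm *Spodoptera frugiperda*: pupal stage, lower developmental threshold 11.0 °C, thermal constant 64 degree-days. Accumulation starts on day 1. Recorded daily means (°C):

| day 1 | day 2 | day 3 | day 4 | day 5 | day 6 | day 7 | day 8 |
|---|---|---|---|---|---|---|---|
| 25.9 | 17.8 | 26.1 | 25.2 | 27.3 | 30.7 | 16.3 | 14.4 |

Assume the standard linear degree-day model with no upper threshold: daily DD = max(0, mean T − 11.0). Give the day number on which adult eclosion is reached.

day 5

Daily DD above 11.0 °C: 14.9, 6.8, 15.1, 14.2, 16.3, 19.7, 5.3, 3.4.
Cumulative: 14.9, 21.7, 36.8, 51.0, 67.3, 87.0, 92.3, 95.7.
The total first reaches 64 DD on day 5.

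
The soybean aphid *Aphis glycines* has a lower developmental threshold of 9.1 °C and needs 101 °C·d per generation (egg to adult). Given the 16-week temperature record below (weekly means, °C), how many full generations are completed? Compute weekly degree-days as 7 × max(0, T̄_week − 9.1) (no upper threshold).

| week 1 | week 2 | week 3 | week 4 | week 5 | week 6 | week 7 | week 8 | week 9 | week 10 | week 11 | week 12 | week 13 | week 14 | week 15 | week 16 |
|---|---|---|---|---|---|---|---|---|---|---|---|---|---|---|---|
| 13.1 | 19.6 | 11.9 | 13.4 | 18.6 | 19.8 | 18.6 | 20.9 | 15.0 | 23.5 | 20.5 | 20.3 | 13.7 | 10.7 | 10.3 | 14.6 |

Weekly DD (7 × max(0, T̄ − 9.1)): 28.0, 73.5, 19.6, 30.1, 66.5, 74.9, 66.5, 82.6, 41.3, 100.8, 79.8, 78.4, 32.2, 11.2, 8.4, 38.5.
Season total = 832.3 DD.
Complete generations = ⌊832.3 / 101⌋ = 8.

8 generations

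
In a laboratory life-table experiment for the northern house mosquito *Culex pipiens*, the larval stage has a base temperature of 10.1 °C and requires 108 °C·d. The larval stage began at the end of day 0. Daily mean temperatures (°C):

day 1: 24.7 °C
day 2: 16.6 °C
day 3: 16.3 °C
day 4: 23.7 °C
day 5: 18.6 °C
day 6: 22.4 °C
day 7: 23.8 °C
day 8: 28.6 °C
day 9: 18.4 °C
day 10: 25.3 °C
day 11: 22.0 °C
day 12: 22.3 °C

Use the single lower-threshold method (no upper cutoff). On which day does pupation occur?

day 10

Daily DD above 10.1 °C: 14.6, 6.5, 6.2, 13.6, 8.5, 12.3, 13.7, 18.5, 8.3, 15.2, 11.9, 12.2.
Cumulative: 14.6, 21.1, 27.3, 40.9, 49.4, 61.7, 75.4, 93.9, 102.2, 117.4, 129.3, 141.5.
The total first reaches 108 DD on day 10.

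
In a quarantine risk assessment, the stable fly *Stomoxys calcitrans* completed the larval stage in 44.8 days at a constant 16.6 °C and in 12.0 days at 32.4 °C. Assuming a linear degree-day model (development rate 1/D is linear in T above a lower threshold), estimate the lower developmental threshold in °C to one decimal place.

Linear rate model ⇒ the product D·(T − T_b) is constant across temperatures.
44.8·(16.6 − T_b) = 12.0·(32.4 − T_b)
T_b = (44.8·16.6 − 12.0·32.4) / (44.8 − 12.0) = 354.88 / 32.8 = 10.820 °C ≈ 10.8 °C.

10.8 °C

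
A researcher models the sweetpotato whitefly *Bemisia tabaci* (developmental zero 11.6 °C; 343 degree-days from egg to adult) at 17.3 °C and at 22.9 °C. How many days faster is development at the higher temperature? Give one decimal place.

At 17.3 °C: 343 / (17.3 − 11.6) = 343 / 5.7 = 60.175 d.
At 22.9 °C: 343 / (22.9 − 11.6) = 343 / 11.3 = 30.354 d.
Difference = |60.175 − 30.354| = 29.821 ≈ 29.8 days.

29.8 days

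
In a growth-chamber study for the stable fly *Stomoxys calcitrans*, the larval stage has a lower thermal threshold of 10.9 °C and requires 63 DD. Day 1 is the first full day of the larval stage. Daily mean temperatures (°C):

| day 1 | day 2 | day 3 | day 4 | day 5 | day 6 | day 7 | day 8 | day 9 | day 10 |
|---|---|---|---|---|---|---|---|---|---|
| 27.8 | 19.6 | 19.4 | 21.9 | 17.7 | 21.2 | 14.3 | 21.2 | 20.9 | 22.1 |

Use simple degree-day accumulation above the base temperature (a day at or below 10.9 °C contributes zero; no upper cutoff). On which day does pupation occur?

day 7

Daily DD above 10.9 °C: 16.9, 8.7, 8.5, 11.0, 6.8, 10.3, 3.4, 10.3, 10.0, 11.2.
Cumulative: 16.9, 25.6, 34.1, 45.1, 51.9, 62.2, 65.6, 75.9, 85.9, 97.1.
The total first reaches 63 DD on day 7.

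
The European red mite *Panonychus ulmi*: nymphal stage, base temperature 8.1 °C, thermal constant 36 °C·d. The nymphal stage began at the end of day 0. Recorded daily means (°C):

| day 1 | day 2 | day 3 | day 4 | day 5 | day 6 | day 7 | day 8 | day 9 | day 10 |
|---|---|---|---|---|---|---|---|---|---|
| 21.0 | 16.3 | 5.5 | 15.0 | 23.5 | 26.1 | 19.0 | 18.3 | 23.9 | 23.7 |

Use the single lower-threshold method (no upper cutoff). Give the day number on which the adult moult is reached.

Daily DD above 8.1 °C: 12.9, 8.2, 0.0, 6.9, 15.4, 18.0, 10.9, 10.2, 15.8, 15.6.
Cumulative: 12.9, 21.1, 21.1, 28.0, 43.4, 61.4, 72.3, 82.5, 98.3, 113.9.
The total first reaches 36 DD on day 5.

day 5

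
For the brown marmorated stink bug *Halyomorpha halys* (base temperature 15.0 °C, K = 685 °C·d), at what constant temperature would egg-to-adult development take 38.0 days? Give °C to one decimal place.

33.0 °C

Required daily accumulation = 685 / 38.0 = 18.026 DD/day.
T = T_base + 18.026 = 15.0 + 18.026 = 33.026 ≈ 33.0 °C.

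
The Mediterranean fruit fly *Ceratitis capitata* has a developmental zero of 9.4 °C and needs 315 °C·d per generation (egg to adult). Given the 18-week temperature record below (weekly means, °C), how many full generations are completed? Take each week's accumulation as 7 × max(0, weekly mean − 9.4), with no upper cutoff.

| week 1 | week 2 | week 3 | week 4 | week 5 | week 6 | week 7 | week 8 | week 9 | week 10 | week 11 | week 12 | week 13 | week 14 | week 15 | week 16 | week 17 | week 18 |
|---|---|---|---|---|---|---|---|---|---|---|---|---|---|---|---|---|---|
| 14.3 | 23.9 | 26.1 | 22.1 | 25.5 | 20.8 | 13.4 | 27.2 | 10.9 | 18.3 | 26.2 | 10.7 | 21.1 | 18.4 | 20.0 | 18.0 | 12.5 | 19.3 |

3 generations

Weekly DD (7 × max(0, T̄ − 9.4)): 34.3, 101.5, 116.9, 88.9, 112.7, 79.8, 28.0, 124.6, 10.5, 62.3, 117.6, 9.1, 81.9, 63.0, 74.2, 60.2, 21.7, 69.3.
Season total = 1256.5 DD.
Complete generations = ⌊1256.5 / 315⌋ = 3.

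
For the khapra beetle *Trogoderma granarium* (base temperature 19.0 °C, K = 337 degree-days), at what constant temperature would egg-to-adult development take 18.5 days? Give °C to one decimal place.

Required daily accumulation = 337 / 18.5 = 18.216 DD/day.
T = T_base + 18.216 = 19.0 + 18.216 = 37.216 ≈ 37.2 °C.

37.2 °C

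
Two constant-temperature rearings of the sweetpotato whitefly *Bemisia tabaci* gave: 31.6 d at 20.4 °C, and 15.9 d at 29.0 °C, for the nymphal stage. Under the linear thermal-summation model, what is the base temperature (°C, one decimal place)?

11.7 °C

Equal thermal constants: D₁(T₁ − T_b) = D₂(T₂ − T_b).
31.6·(20.4 − T_b) = 15.9·(29.0 − T_b)
T_b = (31.6·20.4 − 15.9·29.0) / (31.6 − 15.9) = 183.54 / 15.7 = 11.690 °C ≈ 11.7 °C.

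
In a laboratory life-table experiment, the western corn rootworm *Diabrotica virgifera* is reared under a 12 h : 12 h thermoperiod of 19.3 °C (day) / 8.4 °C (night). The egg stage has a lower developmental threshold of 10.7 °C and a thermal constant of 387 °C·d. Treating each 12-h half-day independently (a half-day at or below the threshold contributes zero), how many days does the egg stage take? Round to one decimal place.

90.0 days

Day half: max(0, 19.3 − 10.7) × 0.5 = 8.6 × 0.5 = 4.30 DD.
Night half: max(0, 8.4 − 10.7) × 0.5 = 0.0 × 0.5 = 0.00 DD.
Per 24 h: 4.30 DD/day.
Duration = 387 / 4.30 = 90.000 ≈ 90.0 days.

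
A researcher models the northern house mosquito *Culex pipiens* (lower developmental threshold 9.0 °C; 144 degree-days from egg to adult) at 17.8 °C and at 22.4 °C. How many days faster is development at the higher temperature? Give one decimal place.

At 17.8 °C: 144 / (17.8 − 9.0) = 144 / 8.8 = 16.364 d.
At 22.4 °C: 144 / (22.4 − 9.0) = 144 / 13.4 = 10.746 d.
Difference = |16.364 − 10.746| = 5.617 ≈ 5.6 days.

5.6 days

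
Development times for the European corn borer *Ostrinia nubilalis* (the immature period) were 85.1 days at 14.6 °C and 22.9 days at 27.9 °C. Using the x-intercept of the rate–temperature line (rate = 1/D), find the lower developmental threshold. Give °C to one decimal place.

9.7 °C

Equal thermal constants: D₁(T₁ − T_b) = D₂(T₂ − T_b).
85.1·(14.6 − T_b) = 22.9·(27.9 − T_b)
T_b = (85.1·14.6 − 22.9·27.9) / (85.1 − 22.9) = 603.55 / 62.2 = 9.703 °C ≈ 9.7 °C.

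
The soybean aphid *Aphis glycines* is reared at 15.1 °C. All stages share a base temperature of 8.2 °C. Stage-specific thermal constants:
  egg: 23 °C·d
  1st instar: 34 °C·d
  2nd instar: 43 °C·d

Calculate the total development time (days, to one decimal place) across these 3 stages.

14.5 days

Daily accumulation at 15.1 °C = 15.1 − 8.2 = 6.9 DD/day.
Total K = 23 + 34 + 43 = 100 DD.
Total duration = 100 / 6.9 = 14.493 ≈ 14.5 days.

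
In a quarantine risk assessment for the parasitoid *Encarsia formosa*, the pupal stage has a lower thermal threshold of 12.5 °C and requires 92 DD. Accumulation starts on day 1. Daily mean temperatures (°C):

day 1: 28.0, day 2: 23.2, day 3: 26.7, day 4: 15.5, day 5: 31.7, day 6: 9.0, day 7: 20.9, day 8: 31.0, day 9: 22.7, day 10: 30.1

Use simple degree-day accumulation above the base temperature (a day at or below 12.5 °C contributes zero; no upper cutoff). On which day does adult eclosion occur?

day 9

Daily DD above 12.5 °C: 15.5, 10.7, 14.2, 3.0, 19.2, 0.0, 8.4, 18.5, 10.2, 17.6.
Cumulative: 15.5, 26.2, 40.4, 43.4, 62.6, 62.6, 71.0, 89.5, 99.7, 117.3.
The total first reaches 92 DD on day 9.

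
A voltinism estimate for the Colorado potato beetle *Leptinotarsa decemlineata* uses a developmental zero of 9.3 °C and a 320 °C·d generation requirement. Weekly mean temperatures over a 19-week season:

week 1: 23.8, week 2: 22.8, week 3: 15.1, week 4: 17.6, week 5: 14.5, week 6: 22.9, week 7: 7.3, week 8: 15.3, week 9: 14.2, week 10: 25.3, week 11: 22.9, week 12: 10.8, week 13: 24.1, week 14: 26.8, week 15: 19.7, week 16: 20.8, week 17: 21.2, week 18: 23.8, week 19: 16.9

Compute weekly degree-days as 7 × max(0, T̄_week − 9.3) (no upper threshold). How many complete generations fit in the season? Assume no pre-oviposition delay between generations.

Weekly DD (7 × max(0, T̄ − 9.3)): 101.5, 94.5, 40.6, 58.1, 36.4, 95.2, 0.0, 42.0, 34.3, 112.0, 95.2, 10.5, 103.6, 122.5, 72.8, 80.5, 83.3, 101.5, 53.2.
Season total = 1337.7 DD.
Complete generations = ⌊1337.7 / 320⌋ = 4.

4 generations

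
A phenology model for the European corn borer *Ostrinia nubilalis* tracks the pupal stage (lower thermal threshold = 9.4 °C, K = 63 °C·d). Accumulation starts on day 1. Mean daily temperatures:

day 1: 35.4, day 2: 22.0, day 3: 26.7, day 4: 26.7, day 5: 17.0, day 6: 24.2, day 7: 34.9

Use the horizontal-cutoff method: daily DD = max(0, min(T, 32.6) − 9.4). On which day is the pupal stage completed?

day 4

Daily DD above 9.4 °C (capped at 23.2): 23.2, 12.6, 17.3, 17.3, 7.6, 14.8, 23.2.
Cumulative: 23.2, 35.8, 53.1, 70.4, 78.0, 92.8, 116.0.
The total first reaches 63 DD on day 4.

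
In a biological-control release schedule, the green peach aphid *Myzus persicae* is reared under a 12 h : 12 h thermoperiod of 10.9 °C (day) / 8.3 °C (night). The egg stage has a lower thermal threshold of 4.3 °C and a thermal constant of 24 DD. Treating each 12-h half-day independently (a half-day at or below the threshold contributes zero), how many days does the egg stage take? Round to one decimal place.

4.5 days

Day half: max(0, 10.9 − 4.3) × 0.5 = 6.6 × 0.5 = 3.30 DD.
Night half: max(0, 8.3 − 4.3) × 0.5 = 4.0 × 0.5 = 2.00 DD.
Per 24 h: 5.30 DD/day.
Duration = 24 / 5.30 = 4.528 ≈ 4.5 days.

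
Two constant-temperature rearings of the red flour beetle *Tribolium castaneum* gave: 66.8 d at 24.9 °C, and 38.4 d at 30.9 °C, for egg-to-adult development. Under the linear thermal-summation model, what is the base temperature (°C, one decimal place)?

16.8 °C

Linear rate model ⇒ the product D·(T − T_b) is constant across temperatures.
66.8·(24.9 − T_b) = 38.4·(30.9 − T_b)
T_b = (66.8·24.9 − 38.4·30.9) / (66.8 − 38.4) = 476.76 / 28.4 = 16.787 °C ≈ 16.8 °C.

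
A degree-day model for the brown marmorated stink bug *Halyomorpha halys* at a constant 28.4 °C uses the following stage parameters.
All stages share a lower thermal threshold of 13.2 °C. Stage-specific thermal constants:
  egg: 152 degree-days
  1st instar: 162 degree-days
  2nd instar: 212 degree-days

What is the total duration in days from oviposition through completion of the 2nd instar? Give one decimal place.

Daily accumulation at 28.4 °C = 28.4 − 13.2 = 15.2 DD/day.
Total K = 152 + 162 + 212 = 526 DD.
Total duration = 526 / 15.2 = 34.605 ≈ 34.6 days.

34.6 days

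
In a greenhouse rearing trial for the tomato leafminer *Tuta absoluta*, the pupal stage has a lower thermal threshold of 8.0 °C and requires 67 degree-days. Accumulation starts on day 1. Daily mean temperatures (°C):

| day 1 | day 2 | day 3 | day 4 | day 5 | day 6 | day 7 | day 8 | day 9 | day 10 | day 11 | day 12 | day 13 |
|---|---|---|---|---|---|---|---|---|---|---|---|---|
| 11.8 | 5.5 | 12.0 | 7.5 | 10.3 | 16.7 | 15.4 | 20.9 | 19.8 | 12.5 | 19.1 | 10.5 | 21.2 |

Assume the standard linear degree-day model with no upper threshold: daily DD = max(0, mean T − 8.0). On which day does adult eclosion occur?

day 12

Daily DD above 8.0 °C: 3.8, 0.0, 4.0, 0.0, 2.3, 8.7, 7.4, 12.9, 11.8, 4.5, 11.1, 2.5, 13.2.
Cumulative: 3.8, 3.8, 7.8, 7.8, 10.1, 18.8, 26.2, 39.1, 50.9, 55.4, 66.5, 69.0, 82.2.
The total first reaches 67 DD on day 12.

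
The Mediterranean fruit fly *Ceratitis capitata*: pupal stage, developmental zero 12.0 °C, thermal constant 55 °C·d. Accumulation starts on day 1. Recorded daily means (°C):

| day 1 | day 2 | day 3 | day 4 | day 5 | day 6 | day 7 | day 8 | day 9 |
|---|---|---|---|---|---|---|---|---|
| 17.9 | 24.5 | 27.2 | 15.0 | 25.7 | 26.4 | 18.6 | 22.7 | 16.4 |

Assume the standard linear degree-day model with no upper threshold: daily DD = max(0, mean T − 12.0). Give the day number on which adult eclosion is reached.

Daily DD above 12.0 °C: 5.9, 12.5, 15.2, 3.0, 13.7, 14.4, 6.6, 10.7, 4.4.
Cumulative: 5.9, 18.4, 33.6, 36.6, 50.3, 64.7, 71.3, 82.0, 86.4.
The total first reaches 55 DD on day 6.

day 6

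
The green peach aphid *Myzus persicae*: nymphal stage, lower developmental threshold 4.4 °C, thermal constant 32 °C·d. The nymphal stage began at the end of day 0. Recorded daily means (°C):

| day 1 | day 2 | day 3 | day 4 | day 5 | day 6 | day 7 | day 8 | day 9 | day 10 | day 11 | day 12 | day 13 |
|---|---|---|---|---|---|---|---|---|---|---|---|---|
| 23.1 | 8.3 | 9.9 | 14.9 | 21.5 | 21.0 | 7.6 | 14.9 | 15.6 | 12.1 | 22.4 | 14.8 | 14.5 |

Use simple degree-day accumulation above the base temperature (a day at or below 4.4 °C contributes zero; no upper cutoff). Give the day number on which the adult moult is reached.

day 4

Daily DD above 4.4 °C: 18.7, 3.9, 5.5, 10.5, 17.1, 16.6, 3.2, 10.5, 11.2, 7.7, 18.0, 10.4, 10.1.
Cumulative: 18.7, 22.6, 28.1, 38.6, 55.7, 72.3, 75.5, 86.0, 97.2, 104.9, 122.9, 133.3, 143.4.
The total first reaches 32 DD on day 4.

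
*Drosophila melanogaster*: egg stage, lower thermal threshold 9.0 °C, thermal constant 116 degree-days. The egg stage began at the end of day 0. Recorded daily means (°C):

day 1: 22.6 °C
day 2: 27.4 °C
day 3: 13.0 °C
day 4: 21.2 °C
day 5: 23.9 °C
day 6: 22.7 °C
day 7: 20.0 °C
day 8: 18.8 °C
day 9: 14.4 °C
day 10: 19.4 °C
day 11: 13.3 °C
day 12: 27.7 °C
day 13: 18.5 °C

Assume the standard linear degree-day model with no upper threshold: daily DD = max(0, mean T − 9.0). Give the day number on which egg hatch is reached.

Daily DD above 9.0 °C: 13.6, 18.4, 4.0, 12.2, 14.9, 13.7, 11.0, 9.8, 5.4, 10.4, 4.3, 18.7, 9.5.
Cumulative: 13.6, 32.0, 36.0, 48.2, 63.1, 76.8, 87.8, 97.6, 103.0, 113.4, 117.7, 136.4, 145.9.
The total first reaches 116 DD on day 11.

day 11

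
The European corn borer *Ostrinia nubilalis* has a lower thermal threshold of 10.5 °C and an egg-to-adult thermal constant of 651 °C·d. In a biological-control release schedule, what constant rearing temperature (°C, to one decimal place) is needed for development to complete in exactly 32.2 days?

30.7 °C

Required daily accumulation = 651 / 32.2 = 20.217 DD/day.
T = T_base + 20.217 = 10.5 + 20.217 = 30.717 ≈ 30.7 °C.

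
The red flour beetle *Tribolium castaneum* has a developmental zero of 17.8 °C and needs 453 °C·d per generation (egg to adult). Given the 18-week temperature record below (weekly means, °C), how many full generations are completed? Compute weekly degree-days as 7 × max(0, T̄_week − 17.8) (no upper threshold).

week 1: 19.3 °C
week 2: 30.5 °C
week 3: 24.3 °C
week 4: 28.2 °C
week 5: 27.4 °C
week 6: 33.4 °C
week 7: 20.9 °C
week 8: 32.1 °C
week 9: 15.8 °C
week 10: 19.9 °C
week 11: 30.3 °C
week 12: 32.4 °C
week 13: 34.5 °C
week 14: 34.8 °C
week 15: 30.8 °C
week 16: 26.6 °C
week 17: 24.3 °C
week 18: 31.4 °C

Weekly DD (7 × max(0, T̄ − 17.8)): 10.5, 88.9, 45.5, 72.8, 67.2, 109.2, 21.7, 100.1, 0.0, 14.7, 87.5, 102.2, 116.9, 119.0, 91.0, 61.6, 45.5, 95.2.
Season total = 1249.5 DD.
Complete generations = ⌊1249.5 / 453⌋ = 2.

2 generations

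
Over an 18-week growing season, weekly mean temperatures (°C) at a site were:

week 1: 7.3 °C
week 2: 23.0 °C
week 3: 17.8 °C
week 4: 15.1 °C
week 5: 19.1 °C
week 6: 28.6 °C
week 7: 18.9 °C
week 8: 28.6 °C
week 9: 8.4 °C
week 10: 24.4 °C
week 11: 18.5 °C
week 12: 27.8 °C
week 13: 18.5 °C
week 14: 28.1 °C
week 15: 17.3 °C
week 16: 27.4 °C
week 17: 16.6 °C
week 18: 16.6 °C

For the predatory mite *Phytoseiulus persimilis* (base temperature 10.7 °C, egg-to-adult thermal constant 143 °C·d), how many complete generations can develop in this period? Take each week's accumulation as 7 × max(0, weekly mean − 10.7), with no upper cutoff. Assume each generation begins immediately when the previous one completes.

Weekly DD (7 × max(0, T̄ − 10.7)): 0.0, 86.1, 49.7, 30.8, 58.8, 125.3, 57.4, 125.3, 0.0, 95.9, 54.6, 119.7, 54.6, 121.8, 46.2, 116.9, 41.3, 41.3.
Season total = 1225.7 DD.
Complete generations = ⌊1225.7 / 143⌋ = 8.

8 generations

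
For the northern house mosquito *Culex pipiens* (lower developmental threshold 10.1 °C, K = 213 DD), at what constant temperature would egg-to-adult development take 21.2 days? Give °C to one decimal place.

20.1 °C

Required daily accumulation = 213 / 21.2 = 10.047 DD/day.
T = T_base + 10.047 = 10.1 + 10.047 = 20.147 ≈ 20.1 °C.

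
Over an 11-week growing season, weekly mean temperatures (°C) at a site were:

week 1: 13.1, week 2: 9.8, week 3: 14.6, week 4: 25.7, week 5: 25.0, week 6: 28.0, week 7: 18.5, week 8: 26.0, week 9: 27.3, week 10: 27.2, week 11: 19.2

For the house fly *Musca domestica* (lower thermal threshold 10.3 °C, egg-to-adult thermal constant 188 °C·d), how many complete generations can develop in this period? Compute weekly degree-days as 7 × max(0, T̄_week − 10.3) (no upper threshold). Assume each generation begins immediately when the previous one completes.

Weekly DD (7 × max(0, T̄ − 10.3)): 19.6, 0.0, 30.1, 107.8, 102.9, 123.9, 57.4, 109.9, 119.0, 118.3, 62.3.
Season total = 851.2 DD.
Complete generations = ⌊851.2 / 188⌋ = 4.

4 generations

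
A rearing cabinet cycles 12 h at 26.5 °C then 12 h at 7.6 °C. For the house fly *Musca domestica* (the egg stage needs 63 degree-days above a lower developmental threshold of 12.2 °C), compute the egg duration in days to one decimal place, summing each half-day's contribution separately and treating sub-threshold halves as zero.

8.8 days

Day half: max(0, 26.5 − 12.2) × 0.5 = 14.3 × 0.5 = 7.15 DD.
Night half: max(0, 7.6 − 12.2) × 0.5 = 0.0 × 0.5 = 0.00 DD.
Per 24 h: 7.15 DD/day.
Duration = 63 / 7.15 = 8.811 ≈ 8.8 days.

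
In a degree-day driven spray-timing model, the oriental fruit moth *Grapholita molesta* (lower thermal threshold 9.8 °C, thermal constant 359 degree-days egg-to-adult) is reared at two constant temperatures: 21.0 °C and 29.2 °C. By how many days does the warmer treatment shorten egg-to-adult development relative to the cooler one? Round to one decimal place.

At 21.0 °C: 359 / (21.0 − 9.8) = 359 / 11.2 = 32.054 d.
At 29.2 °C: 359 / (29.2 − 9.8) = 359 / 19.4 = 18.505 d.
Difference = |32.054 − 18.505| = 13.548 ≈ 13.5 days.

13.5 days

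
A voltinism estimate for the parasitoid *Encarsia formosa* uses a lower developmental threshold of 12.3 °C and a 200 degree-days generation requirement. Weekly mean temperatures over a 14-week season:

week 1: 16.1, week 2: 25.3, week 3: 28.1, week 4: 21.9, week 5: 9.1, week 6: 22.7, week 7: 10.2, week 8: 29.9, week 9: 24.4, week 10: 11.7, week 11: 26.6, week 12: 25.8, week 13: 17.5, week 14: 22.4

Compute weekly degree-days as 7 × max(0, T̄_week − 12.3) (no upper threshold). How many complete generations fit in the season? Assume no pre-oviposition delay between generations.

Weekly DD (7 × max(0, T̄ − 12.3)): 26.6, 91.0, 110.6, 67.2, 0.0, 72.8, 0.0, 123.2, 84.7, 0.0, 100.1, 94.5, 36.4, 70.7.
Season total = 877.8 DD.
Complete generations = ⌊877.8 / 200⌋ = 4.

4 generations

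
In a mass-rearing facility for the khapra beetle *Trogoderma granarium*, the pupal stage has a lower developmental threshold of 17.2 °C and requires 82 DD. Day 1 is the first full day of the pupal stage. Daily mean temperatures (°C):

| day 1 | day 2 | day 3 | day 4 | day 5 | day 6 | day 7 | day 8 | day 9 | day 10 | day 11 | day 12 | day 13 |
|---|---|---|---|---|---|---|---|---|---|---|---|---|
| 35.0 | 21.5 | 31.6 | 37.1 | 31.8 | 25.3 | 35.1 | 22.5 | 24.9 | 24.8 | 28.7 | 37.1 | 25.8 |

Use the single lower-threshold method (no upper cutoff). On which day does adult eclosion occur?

day 7

Daily DD above 17.2 °C: 17.8, 4.3, 14.4, 19.9, 14.6, 8.1, 17.9, 5.3, 7.7, 7.6, 11.5, 19.9, 8.6.
Cumulative: 17.8, 22.1, 36.5, 56.4, 71.0, 79.1, 97.0, 102.3, 110.0, 117.6, 129.1, 149.0, 157.6.
The total first reaches 82 DD on day 7.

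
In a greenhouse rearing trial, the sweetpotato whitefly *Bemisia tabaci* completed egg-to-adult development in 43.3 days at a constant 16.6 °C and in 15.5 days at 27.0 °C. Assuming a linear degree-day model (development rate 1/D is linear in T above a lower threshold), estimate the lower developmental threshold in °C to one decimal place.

10.8 °C

Under the model K = D·(T − T_b), so D₁·(T₁ − T_b) = D₂·(T₂ − T_b).
43.3·(16.6 − T_b) = 15.5·(27.0 − T_b)
T_b = (43.3·16.6 − 15.5·27.0) / (43.3 − 15.5) = 300.28 / 27.8 = 10.801 °C ≈ 10.8 °C.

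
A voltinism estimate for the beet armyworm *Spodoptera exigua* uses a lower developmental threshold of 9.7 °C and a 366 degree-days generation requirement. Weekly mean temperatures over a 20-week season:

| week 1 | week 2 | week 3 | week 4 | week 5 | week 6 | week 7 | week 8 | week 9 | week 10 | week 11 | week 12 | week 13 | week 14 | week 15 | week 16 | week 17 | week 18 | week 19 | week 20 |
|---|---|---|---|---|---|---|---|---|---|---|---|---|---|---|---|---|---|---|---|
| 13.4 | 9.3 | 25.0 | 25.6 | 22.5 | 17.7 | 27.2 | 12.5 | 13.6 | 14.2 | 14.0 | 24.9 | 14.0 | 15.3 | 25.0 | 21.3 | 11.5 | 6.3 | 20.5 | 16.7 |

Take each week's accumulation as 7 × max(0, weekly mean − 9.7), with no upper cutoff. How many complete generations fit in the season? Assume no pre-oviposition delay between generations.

Weekly DD (7 × max(0, T̄ − 9.7)): 25.9, 0.0, 107.1, 111.3, 89.6, 56.0, 122.5, 19.6, 27.3, 31.5, 30.1, 106.4, 30.1, 39.2, 107.1, 81.2, 12.6, 0.0, 75.6, 49.0.
Season total = 1122.1 DD.
Complete generations = ⌊1122.1 / 366⌋ = 3.

3 generations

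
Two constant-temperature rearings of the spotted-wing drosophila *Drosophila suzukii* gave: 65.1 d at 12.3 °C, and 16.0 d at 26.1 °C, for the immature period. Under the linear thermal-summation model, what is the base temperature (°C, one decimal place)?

7.8 °C

Under the model K = D·(T − T_b), so D₁·(T₁ − T_b) = D₂·(T₂ − T_b).
65.1·(12.3 − T_b) = 16.0·(26.1 − T_b)
T_b = (65.1·12.3 − 16.0·26.1) / (65.1 − 16.0) = 383.13 / 49.1 = 7.803 °C ≈ 7.8 °C.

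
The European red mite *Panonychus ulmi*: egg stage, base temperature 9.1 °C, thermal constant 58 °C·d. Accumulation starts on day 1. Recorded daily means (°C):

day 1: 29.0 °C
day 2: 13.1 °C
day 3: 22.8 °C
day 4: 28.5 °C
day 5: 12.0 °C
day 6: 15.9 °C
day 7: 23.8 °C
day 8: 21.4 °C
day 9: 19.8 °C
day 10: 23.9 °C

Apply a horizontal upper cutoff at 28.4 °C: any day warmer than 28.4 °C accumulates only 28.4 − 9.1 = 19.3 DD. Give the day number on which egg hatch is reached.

day 5

Daily DD above 9.1 °C (capped at 19.3): 19.3, 4.0, 13.7, 19.3, 2.9, 6.8, 14.7, 12.3, 10.7, 14.8.
Cumulative: 19.3, 23.3, 37.0, 56.3, 59.2, 66.0, 80.7, 93.0, 103.7, 118.5.
The total first reaches 58 DD on day 5.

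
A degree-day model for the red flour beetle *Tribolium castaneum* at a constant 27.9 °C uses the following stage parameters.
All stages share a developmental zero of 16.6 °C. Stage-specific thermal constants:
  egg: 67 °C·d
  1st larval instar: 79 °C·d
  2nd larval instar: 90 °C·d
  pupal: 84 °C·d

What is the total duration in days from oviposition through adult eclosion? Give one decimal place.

28.3 days

Daily accumulation at 27.9 °C = 27.9 − 16.6 = 11.3 DD/day.
Total K = 67 + 79 + 90 + 84 = 320 DD.
Total duration = 320 / 11.3 = 28.319 ≈ 28.3 days.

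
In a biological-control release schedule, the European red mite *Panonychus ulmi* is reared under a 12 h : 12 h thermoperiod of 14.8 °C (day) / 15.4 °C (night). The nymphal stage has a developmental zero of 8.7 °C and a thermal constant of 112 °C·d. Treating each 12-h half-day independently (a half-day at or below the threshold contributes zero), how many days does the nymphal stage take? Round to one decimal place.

Day half: max(0, 14.8 − 8.7) × 0.5 = 6.1 × 0.5 = 3.05 DD.
Night half: max(0, 15.4 − 8.7) × 0.5 = 6.7 × 0.5 = 3.35 DD.
Per 24 h: 6.40 DD/day.
Duration = 112 / 6.40 = 17.500 ≈ 17.5 days.

17.5 days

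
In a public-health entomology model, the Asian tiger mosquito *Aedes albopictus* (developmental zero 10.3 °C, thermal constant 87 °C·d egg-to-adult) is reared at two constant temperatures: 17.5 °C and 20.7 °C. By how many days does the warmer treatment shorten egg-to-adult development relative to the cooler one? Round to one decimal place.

3.7 days

At 17.5 °C: 87 / (17.5 − 10.3) = 87 / 7.2 = 12.083 d.
At 20.7 °C: 87 / (20.7 − 10.3) = 87 / 10.4 = 8.365 d.
Difference = |12.083 − 8.365| = 3.718 ≈ 3.7 days.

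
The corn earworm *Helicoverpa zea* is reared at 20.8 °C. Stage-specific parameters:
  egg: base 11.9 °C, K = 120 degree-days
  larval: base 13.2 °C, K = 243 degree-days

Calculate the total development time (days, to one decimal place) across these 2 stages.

egg: 120 / (20.8 − 11.9) = 120 / 8.9 = 13.483 d.
larval: 243 / (20.8 − 13.2) = 243 / 7.6 = 31.974 d.
Sum = 45.457 ≈ 45.5 days.

45.5 days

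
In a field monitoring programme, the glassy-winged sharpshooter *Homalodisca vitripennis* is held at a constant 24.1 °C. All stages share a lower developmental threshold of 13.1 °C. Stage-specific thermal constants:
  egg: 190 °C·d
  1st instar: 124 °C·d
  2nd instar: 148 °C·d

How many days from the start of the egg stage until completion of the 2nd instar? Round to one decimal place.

Daily accumulation at 24.1 °C = 24.1 − 13.1 = 11.0 DD/day.
Total K = 190 + 124 + 148 = 462 DD.
Total duration = 462 / 11.0 = 42.000 ≈ 42.0 days.

42.0 days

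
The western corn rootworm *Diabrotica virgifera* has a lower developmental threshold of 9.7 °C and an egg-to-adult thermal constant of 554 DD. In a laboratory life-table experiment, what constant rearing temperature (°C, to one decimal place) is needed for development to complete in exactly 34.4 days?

25.8 °C

Required daily accumulation = 554 / 34.4 = 16.105 DD/day.
T = T_base + 16.105 = 9.7 + 16.105 = 25.805 ≈ 25.8 °C.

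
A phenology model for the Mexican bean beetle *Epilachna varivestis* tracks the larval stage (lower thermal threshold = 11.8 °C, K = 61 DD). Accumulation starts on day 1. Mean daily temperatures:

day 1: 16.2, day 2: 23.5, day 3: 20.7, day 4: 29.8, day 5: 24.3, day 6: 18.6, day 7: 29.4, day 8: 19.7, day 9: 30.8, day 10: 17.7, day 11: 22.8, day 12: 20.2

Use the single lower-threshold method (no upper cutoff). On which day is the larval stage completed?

Daily DD above 11.8 °C: 4.4, 11.7, 8.9, 18.0, 12.5, 6.8, 17.6, 7.9, 19.0, 5.9, 11.0, 8.4.
Cumulative: 4.4, 16.1, 25.0, 43.0, 55.5, 62.3, 79.9, 87.8, 106.8, 112.7, 123.7, 132.1.
The total first reaches 61 DD on day 6.

day 6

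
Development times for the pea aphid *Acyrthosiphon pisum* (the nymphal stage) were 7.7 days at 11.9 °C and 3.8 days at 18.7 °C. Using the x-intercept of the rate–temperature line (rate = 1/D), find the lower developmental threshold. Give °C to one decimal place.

5.3 °C

Linear rate model ⇒ the product D·(T − T_b) is constant across temperatures.
7.7·(11.9 − T_b) = 3.8·(18.7 − T_b)
T_b = (7.7·11.9 − 3.8·18.7) / (7.7 − 3.8) = 20.57 / 3.9 = 5.274 °C ≈ 5.3 °C.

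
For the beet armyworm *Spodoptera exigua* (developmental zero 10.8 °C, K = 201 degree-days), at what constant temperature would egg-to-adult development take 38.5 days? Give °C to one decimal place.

Required daily accumulation = 201 / 38.5 = 5.221 DD/day.
T = T_base + 5.221 = 10.8 + 5.221 = 16.021 ≈ 16.0 °C.

16.0 °C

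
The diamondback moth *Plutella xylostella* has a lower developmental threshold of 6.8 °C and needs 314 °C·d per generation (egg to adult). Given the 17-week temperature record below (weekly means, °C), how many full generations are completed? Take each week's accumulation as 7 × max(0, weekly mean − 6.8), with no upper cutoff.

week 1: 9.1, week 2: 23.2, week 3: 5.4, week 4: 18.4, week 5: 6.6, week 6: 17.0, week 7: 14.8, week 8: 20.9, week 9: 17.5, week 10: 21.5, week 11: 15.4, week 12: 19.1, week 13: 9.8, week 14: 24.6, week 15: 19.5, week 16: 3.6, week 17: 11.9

Weekly DD (7 × max(0, T̄ − 6.8)): 16.1, 114.8, 0.0, 81.2, 0.0, 71.4, 56.0, 98.7, 74.9, 102.9, 60.2, 86.1, 21.0, 124.6, 88.9, 0.0, 35.7.
Season total = 1032.5 DD.
Complete generations = ⌊1032.5 / 314⌋ = 3.

3 generations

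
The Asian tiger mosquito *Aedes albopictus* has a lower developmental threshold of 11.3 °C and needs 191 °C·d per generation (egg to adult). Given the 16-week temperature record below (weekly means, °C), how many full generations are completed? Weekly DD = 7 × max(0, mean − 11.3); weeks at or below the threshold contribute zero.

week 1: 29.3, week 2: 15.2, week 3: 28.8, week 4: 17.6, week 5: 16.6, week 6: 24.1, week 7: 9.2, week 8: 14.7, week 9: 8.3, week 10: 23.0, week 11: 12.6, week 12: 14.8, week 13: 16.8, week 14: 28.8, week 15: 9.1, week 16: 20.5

Weekly DD (7 × max(0, T̄ − 11.3)): 126.0, 27.3, 122.5, 44.1, 37.1, 89.6, 0.0, 23.8, 0.0, 81.9, 9.1, 24.5, 38.5, 122.5, 0.0, 64.4.
Season total = 811.3 DD.
Complete generations = ⌊811.3 / 191⌋ = 4.

4 generations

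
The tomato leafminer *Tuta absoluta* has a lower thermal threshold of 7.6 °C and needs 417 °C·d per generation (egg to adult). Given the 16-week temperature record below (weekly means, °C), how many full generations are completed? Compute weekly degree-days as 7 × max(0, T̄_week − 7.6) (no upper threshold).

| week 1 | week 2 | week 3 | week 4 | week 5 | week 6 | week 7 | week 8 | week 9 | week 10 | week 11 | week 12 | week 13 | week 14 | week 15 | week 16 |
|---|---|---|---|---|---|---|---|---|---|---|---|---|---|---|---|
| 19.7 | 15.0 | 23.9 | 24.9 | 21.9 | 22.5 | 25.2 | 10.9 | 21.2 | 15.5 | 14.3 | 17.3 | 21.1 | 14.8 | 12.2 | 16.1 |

2 generations

Weekly DD (7 × max(0, T̄ − 7.6)): 84.7, 51.8, 114.1, 121.1, 100.1, 104.3, 123.2, 23.1, 95.2, 55.3, 46.9, 67.9, 94.5, 50.4, 32.2, 59.5.
Season total = 1224.3 DD.
Complete generations = ⌊1224.3 / 417⌋ = 2.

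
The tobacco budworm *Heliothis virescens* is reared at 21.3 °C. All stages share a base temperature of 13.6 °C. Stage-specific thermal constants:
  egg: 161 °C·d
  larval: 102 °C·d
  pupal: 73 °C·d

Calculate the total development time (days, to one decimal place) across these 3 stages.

43.6 days

Daily accumulation at 21.3 °C = 21.3 − 13.6 = 7.7 DD/day.
Total K = 161 + 102 + 73 = 336 DD.
Total duration = 336 / 7.7 = 43.636 ≈ 43.6 days.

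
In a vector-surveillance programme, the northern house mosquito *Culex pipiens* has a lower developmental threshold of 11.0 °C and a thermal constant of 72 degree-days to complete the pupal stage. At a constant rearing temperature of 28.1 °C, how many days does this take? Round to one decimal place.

4.2 days

Daily accumulation = 28.1 − 11.0 = 17.1 DD/day.
Duration = 72 / 17.1 = 4.211 ≈ 4.2 days.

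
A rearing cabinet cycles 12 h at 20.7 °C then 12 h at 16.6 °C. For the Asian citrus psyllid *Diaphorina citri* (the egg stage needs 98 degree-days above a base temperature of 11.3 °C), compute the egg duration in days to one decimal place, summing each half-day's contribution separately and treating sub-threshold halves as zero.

Day half: max(0, 20.7 − 11.3) × 0.5 = 9.4 × 0.5 = 4.70 DD.
Night half: max(0, 16.6 − 11.3) × 0.5 = 5.3 × 0.5 = 2.65 DD.
Per 24 h: 7.35 DD/day.
Duration = 98 / 7.35 = 13.333 ≈ 13.3 days.

13.3 days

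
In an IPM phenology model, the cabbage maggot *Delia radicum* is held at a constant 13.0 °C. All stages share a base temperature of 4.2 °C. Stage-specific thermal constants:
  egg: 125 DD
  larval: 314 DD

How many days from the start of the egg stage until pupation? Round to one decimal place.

Daily accumulation at 13.0 °C = 13.0 − 4.2 = 8.8 DD/day.
Total K = 125 + 314 = 439 DD.
Total duration = 439 / 8.8 = 49.886 ≈ 49.9 days.

49.9 days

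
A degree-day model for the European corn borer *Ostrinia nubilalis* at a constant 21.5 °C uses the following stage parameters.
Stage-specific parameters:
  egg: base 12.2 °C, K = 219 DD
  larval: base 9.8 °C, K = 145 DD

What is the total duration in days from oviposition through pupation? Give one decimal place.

egg: 219 / (21.5 − 12.2) = 219 / 9.3 = 23.548 d.
larval: 145 / (21.5 − 9.8) = 145 / 11.7 = 12.393 d.
Sum = 35.942 ≈ 35.9 days.

35.9 days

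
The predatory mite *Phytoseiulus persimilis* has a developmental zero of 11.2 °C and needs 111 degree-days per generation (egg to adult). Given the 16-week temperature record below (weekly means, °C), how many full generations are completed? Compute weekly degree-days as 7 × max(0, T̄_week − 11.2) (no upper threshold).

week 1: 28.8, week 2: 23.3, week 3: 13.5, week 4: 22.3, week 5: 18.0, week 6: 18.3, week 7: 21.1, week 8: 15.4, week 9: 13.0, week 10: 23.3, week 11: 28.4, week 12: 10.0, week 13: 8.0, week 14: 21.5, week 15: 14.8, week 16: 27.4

Weekly DD (7 × max(0, T̄ − 11.2)): 123.2, 84.7, 16.1, 77.7, 47.6, 49.7, 69.3, 29.4, 12.6, 84.7, 120.4, 0.0, 0.0, 72.1, 25.2, 113.4.
Season total = 926.1 DD.
Complete generations = ⌊926.1 / 111⌋ = 8.

8 generations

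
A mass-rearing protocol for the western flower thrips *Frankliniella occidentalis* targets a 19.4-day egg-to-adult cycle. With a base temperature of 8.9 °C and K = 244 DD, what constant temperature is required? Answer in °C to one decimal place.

Required daily accumulation = 244 / 19.4 = 12.577 DD/day.
T = T_base + 12.577 = 8.9 + 12.577 = 21.477 ≈ 21.5 °C.

21.5 °C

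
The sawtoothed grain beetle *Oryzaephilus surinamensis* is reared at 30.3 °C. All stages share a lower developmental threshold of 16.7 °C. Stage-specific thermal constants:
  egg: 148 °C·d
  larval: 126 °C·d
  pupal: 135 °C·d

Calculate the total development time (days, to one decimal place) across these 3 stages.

30.1 days

Daily accumulation at 30.3 °C = 30.3 − 16.7 = 13.6 DD/day.
Total K = 148 + 126 + 135 = 409 DD.
Total duration = 409 / 13.6 = 30.074 ≈ 30.1 days.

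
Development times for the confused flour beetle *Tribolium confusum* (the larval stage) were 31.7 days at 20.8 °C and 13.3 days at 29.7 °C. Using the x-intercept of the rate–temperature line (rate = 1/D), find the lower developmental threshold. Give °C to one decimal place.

Equal thermal constants: D₁(T₁ − T_b) = D₂(T₂ − T_b).
31.7·(20.8 − T_b) = 13.3·(29.7 − T_b)
T_b = (31.7·20.8 − 13.3·29.7) / (31.7 − 13.3) = 264.35 / 18.4 = 14.367 °C ≈ 14.4 °C.

14.4 °C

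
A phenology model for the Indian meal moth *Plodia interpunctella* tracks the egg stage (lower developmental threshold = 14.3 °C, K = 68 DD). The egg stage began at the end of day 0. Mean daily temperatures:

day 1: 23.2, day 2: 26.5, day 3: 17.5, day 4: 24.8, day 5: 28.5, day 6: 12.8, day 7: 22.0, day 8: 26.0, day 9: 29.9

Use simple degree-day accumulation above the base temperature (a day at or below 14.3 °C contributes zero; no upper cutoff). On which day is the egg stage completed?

day 8

Daily DD above 14.3 °C: 8.9, 12.2, 3.2, 10.5, 14.2, 0.0, 7.7, 11.7, 15.6.
Cumulative: 8.9, 21.1, 24.3, 34.8, 49.0, 49.0, 56.7, 68.4, 84.0.
The total first reaches 68 DD on day 8.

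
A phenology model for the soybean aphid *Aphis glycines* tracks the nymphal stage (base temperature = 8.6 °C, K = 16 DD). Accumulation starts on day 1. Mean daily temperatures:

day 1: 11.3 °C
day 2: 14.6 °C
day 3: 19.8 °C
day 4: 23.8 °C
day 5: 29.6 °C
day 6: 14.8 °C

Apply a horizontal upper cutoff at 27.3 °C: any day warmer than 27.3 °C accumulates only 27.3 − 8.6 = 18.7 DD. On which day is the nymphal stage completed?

day 3

Daily DD above 8.6 °C (capped at 18.7): 2.7, 6.0, 11.2, 15.2, 18.7, 6.2.
Cumulative: 2.7, 8.7, 19.9, 35.1, 53.8, 60.0.
The total first reaches 16 DD on day 3.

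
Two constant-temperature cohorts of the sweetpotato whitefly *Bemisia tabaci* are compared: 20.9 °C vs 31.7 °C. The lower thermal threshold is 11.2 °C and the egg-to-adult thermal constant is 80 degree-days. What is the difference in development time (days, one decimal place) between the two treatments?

At 20.9 °C: 80 / (20.9 − 11.2) = 80 / 9.7 = 8.247 d.
At 31.7 °C: 80 / (31.7 − 11.2) = 80 / 20.5 = 3.902 d.
Difference = |8.247 − 3.902| = 4.345 ≈ 4.3 days.

4.3 days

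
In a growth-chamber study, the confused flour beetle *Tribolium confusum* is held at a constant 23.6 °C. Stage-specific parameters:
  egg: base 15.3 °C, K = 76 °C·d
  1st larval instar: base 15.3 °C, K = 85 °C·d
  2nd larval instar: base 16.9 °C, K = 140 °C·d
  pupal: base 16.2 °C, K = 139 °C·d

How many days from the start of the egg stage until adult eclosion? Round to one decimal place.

59.1 days

egg: 76 / (23.6 − 15.3) = 76 / 8.3 = 9.157 d.
1st larval instar: 85 / (23.6 − 15.3) = 85 / 8.3 = 10.241 d.
2nd larval instar: 140 / (23.6 − 16.9) = 140 / 6.7 = 20.896 d.
pupal: 139 / (23.6 − 16.2) = 139 / 7.4 = 18.784 d.
Sum = 59.077 ≈ 59.1 days.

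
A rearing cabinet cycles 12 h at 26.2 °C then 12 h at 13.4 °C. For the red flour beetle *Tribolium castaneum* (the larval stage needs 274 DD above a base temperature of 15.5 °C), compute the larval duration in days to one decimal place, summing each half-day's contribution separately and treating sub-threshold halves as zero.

Day half: max(0, 26.2 − 15.5) × 0.5 = 10.7 × 0.5 = 5.35 DD.
Night half: max(0, 13.4 − 15.5) × 0.5 = 0.0 × 0.5 = 0.00 DD.
Per 24 h: 5.35 DD/day.
Duration = 274 / 5.35 = 51.215 ≈ 51.2 days.

51.2 days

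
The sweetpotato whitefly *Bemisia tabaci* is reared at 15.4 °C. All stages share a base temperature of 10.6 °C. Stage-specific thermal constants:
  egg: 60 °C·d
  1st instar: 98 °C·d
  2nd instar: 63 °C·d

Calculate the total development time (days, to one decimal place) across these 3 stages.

46.0 days

Daily accumulation at 15.4 °C = 15.4 − 10.6 = 4.8 DD/day.
Total K = 60 + 98 + 63 = 221 DD.
Total duration = 221 / 4.8 = 46.042 ≈ 46.0 days.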